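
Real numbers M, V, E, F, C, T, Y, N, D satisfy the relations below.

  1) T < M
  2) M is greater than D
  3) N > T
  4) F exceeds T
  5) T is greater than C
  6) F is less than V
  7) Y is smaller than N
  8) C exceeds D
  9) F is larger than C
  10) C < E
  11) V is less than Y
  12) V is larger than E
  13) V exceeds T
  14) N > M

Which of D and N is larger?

N

The relevant relations are D < C; C < T; T < F; F < V; V < Y; Y < N.
Chaining these gives D < C < T < F < V < Y < N.
So D < N; N is the larger of the two.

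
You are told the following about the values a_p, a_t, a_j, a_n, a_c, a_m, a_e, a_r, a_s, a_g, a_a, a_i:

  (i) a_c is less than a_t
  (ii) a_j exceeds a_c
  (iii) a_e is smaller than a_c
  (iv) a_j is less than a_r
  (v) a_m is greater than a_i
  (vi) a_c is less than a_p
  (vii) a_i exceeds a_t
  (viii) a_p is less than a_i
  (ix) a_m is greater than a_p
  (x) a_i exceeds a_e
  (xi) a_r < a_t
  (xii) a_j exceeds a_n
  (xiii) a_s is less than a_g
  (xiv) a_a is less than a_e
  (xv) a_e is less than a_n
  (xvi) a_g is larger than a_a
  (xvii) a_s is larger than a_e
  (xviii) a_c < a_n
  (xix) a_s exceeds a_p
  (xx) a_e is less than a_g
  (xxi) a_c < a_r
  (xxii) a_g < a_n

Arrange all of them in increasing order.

Each adjacent pair is fixed by a given relation: a_a < a_e; a_e < a_c; a_c < a_p; a_p < a_s; a_s < a_g; a_g < a_n; a_n < a_j; a_j < a_r; a_r < a_t; a_t < a_i; a_i < a_m. Chaining them end to end gives the full order.

a_a < a_e < a_c < a_p < a_s < a_g < a_n < a_j < a_r < a_t < a_i < a_m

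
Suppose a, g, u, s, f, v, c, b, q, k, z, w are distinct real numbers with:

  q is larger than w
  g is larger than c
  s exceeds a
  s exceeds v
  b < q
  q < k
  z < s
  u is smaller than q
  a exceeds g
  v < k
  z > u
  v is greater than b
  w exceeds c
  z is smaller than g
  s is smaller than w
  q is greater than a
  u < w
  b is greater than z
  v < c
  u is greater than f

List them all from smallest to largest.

f < u < z < b < v < c < g < a < s < w < q < k

Nothing is placed below f, so it is least; from there f < u; u < z; z < b; b < v; v < c; c < g; g < a; a < s; s < w; w < q; q < k, each given directly.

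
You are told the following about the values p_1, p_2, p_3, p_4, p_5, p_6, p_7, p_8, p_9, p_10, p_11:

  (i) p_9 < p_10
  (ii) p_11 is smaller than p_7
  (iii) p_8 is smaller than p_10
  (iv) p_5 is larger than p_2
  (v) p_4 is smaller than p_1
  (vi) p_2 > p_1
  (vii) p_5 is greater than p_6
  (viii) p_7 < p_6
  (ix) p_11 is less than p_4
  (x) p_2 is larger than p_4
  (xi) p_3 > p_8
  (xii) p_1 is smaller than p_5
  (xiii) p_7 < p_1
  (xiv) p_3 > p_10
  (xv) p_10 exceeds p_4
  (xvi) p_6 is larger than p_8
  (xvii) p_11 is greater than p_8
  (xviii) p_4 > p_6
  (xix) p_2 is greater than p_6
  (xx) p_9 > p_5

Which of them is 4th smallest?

p_6

Chaining the given pairs: p_8 < p_11 < p_7 < p_6 < p_4 < p_1 < p_2 < p_5 < p_9 < p_10 < p_3.
Counting 4 from the smallest end gives p_6.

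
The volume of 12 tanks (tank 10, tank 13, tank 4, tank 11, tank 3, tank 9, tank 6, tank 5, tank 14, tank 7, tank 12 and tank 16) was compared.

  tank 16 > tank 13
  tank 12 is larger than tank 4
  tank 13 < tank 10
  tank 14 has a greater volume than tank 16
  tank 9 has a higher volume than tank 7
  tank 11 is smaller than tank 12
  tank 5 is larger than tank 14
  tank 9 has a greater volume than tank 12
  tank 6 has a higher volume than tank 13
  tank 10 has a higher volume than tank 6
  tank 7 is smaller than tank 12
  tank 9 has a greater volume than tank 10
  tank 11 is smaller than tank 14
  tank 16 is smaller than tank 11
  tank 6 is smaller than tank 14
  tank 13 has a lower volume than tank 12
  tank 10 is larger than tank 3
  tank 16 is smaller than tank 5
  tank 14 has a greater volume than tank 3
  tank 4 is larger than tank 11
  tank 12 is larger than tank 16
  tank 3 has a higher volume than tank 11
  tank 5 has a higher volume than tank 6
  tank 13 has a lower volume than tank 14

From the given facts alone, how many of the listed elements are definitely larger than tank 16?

Directly above tank 16: tank 11, tank 14, tank 12, tank 5.
One step further: tank 3, tank 4, tank 9 (7 so far).
One step further: tank 10 (8 so far).
Nothing else is reachable above tank 16; 8 in all.

8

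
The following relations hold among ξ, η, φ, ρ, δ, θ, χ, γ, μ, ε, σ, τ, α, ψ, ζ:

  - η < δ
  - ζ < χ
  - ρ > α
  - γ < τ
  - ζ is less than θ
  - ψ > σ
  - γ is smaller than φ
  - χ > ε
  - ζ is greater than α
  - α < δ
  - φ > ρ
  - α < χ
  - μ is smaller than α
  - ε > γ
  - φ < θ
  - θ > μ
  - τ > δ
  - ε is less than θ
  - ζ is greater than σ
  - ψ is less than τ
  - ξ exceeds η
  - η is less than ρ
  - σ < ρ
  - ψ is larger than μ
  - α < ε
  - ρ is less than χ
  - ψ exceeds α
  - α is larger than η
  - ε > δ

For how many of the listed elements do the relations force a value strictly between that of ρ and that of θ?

1

Chaining upward from ρ reaches: φ, χ.
Chaining downward from θ reaches: η, σ, μ, α, γ, δ, ε, ζ, φ.
Strictly between ρ and θ are those in both lists: φ — 1 element.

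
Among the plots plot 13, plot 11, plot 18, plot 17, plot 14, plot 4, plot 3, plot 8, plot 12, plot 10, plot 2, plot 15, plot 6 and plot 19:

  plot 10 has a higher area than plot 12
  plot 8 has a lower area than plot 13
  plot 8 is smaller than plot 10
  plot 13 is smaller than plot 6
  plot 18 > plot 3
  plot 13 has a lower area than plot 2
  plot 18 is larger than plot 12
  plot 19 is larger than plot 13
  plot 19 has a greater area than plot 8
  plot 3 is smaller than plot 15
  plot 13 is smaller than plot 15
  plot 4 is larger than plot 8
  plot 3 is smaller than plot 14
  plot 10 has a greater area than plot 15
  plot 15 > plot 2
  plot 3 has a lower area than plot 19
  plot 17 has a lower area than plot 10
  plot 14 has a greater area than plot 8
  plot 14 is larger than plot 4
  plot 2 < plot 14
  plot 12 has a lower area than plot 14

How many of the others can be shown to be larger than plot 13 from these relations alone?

6

The elements the relations force above plot 13 are plot 2, plot 15, plot 6, plot 14, plot 10, plot 19 — no chain reaches any other.
That is 6.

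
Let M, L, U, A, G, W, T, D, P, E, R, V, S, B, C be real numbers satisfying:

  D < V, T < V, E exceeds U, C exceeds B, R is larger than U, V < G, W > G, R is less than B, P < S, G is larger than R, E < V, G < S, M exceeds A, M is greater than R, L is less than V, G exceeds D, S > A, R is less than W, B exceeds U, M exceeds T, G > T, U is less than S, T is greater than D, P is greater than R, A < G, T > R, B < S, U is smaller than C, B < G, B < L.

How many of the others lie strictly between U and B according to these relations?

Chaining upward from U reaches: R, T, P, E, L, V, M, G, S, W, C.
Chaining downward from B reaches: R.
Strictly between U and B are those in both lists: R — 1 element.

1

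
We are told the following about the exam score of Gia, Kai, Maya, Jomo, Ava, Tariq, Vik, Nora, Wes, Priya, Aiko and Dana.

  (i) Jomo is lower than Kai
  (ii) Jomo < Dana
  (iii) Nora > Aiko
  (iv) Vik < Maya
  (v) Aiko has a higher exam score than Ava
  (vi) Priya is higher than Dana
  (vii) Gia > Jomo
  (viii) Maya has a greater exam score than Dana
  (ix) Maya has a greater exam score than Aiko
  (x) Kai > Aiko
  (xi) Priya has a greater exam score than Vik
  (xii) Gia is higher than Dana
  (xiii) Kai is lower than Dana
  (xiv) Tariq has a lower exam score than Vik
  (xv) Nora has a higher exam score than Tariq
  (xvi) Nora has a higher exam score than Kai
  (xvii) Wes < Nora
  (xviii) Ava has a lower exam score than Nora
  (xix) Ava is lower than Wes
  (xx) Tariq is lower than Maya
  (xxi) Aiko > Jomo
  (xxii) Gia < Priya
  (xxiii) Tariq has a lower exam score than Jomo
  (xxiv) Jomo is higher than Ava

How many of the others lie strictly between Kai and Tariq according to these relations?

2

The relations place Tariq below Kai. An element lies strictly between them when it is forced above Tariq and also forced below Kai.
Above Tariq: {Jomo, Aiko, Nora, Dana, Vik, Gia, Priya, Maya}. Below Kai: {Ava, Jomo, Aiko}.
Intersection: {Jomo, Aiko} — 2.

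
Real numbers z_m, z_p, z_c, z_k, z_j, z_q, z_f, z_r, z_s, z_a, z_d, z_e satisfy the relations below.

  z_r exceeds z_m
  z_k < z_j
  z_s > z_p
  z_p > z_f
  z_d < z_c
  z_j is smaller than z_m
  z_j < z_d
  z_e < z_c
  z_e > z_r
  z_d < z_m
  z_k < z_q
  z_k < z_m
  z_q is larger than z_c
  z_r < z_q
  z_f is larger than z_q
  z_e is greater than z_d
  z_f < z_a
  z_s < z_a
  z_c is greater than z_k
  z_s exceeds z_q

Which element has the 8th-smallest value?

Chaining the given pairs: z_k < z_j < z_d < z_m < z_r < z_e < z_c < z_q < z_f < z_p < z_s < z_a.
The 8th smallest is z_q.

z_q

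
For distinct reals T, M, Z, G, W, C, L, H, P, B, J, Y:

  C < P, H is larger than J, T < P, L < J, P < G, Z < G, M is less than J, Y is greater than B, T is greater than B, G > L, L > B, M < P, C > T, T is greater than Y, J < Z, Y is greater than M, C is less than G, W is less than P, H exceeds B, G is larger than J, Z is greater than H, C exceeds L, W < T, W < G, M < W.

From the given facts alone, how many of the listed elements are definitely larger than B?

From B the given relations immediately reach L, Y, T, H.
From those, J, C, Z, P, G — 9 in total.
No other element is forced above B by the given relations, so the count is 9.

9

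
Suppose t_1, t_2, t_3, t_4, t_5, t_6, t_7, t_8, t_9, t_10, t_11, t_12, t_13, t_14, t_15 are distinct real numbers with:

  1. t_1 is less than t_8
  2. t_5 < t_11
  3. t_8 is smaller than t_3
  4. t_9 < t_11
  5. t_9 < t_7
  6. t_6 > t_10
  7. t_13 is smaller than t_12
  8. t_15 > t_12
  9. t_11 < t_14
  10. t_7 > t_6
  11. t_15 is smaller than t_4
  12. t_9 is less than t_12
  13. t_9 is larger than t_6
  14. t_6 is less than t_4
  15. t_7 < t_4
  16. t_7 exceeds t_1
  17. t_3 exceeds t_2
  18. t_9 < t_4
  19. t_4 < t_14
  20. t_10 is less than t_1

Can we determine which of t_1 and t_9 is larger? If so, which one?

undetermined

Following every chain through t_1: above t_1 we get t_8, t_7, t_4, t_3, t_14; below t_1 we get t_10.
t_9 is not reached, and no chain runs the other way from t_9 to t_1.
So the given relations leave the order of t_1 and t_9 undetermined.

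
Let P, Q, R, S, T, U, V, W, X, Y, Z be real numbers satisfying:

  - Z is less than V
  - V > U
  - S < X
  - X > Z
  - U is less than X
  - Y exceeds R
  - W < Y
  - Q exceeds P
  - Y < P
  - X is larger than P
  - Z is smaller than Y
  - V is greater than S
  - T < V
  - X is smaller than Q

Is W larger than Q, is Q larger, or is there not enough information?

Q

The relevant relations are W < Y; Y < P; P < X; X < Q.
Chaining these gives W < Y < P < X < Q.
So Q is larger.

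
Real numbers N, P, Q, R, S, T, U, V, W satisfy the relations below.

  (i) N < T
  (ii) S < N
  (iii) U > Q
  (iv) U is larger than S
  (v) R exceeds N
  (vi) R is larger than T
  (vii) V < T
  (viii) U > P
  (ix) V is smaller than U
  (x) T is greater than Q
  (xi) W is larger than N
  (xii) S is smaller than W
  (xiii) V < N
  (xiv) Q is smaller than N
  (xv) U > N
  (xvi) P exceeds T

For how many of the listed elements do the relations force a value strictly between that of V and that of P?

2

Chaining upward from V reaches: N, T, W, R, U.
Chaining downward from P reaches: S, Q, N, T.
Strictly between V and P are those in both lists: N, T — 2 elements.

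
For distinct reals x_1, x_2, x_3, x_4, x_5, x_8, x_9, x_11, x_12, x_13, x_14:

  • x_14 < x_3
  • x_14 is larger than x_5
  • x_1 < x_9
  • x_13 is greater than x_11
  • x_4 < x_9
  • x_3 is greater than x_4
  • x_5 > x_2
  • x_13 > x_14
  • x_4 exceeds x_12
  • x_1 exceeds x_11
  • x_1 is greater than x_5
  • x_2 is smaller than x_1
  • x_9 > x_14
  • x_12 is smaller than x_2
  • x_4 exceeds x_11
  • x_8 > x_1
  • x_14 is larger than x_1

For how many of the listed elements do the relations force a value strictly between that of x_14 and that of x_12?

The relations place x_12 below x_14. An element lies strictly between them when it is forced above x_12 and also forced below x_14.
Above x_12: {x_2, x_5, x_1, x_13, x_4, x_8, x_9, x_3}. Below x_14: {x_2, x_11, x_5, x_1}.
Intersection: {x_2, x_5, x_1} — 3.

3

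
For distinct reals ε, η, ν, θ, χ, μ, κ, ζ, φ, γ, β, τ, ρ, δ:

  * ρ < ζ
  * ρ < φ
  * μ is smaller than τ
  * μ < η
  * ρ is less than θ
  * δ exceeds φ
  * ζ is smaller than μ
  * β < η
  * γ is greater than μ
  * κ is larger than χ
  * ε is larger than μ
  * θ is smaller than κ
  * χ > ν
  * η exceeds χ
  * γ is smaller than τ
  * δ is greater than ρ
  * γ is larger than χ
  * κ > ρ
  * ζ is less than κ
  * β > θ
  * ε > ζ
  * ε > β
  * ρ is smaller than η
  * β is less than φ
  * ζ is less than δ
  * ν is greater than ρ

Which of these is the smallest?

Chaining upward from ρ: directly above it, ζ, ν, θ, η, φ, δ, κ; then β, μ, χ, ε; then γ, τ.
That covers every other element, and nothing is given below ρ, so ρ is the smallest.

ρ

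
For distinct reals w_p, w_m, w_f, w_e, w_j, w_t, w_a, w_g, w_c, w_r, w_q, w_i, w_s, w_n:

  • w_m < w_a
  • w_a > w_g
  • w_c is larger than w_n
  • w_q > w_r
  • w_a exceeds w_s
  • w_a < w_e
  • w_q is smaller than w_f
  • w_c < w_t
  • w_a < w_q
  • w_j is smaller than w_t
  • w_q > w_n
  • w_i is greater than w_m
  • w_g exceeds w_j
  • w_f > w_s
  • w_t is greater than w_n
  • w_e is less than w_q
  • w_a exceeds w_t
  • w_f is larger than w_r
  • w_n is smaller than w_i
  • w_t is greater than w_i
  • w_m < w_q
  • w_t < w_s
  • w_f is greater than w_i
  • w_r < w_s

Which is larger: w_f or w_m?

The relevant relations are w_m < w_i; w_i < w_t; w_t < w_s; w_s < w_a; w_a < w_e; w_e < w_q; w_q < w_f.
Together: w_m < w_i < w_t < w_s < w_a < w_e < w_q < w_f.
So w_m < w_f; w_f is the larger of the two.

w_f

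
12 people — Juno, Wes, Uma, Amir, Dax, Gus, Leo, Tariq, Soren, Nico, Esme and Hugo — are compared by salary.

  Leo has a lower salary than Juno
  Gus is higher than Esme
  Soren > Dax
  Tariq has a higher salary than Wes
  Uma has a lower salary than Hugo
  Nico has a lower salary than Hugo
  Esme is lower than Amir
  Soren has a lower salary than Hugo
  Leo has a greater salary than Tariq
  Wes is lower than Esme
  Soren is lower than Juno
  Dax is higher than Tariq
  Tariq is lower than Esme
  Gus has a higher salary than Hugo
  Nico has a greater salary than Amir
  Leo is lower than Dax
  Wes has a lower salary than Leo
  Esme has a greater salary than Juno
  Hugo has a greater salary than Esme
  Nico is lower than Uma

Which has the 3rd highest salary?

Uma

Piecing the relations together gives one ordering: Wes < Tariq < Leo < Dax < Soren < Juno < Esme < Amir < Nico < Uma < Hugo < Gus.
The 3rd largest is Uma.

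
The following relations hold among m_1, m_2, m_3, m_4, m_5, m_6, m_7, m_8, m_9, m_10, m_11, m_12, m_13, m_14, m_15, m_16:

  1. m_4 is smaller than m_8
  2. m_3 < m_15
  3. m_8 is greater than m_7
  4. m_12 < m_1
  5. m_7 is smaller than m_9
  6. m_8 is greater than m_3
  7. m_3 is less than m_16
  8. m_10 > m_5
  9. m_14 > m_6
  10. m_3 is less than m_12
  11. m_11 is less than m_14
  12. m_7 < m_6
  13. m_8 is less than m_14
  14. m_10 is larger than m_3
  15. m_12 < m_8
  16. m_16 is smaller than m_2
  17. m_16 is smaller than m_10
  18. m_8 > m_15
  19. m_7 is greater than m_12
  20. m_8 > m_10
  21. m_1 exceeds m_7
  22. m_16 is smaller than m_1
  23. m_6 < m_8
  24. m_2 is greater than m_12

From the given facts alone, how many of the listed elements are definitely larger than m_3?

From m_3 the given relations immediately reach m_12, m_15, m_16, m_10, m_8.
From those, m_7, m_1, m_2, m_14 — 9 in total.
From those, m_9, m_6 — 11 in total.
Nothing else is reachable above m_3; 11 in all.

11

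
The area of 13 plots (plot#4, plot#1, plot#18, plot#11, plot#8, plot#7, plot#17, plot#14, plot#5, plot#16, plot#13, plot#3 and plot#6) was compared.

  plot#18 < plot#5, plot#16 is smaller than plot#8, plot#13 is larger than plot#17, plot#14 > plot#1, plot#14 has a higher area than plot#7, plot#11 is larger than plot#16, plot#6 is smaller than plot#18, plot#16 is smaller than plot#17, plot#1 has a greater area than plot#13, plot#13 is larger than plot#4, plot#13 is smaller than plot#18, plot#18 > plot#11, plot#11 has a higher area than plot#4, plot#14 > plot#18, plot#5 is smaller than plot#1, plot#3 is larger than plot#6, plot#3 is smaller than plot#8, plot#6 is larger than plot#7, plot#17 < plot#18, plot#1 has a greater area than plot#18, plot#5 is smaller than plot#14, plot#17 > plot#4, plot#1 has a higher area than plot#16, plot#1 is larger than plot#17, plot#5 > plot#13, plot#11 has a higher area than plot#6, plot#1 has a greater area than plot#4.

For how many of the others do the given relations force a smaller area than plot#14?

The elements the relations force below plot#14 are plot#7, plot#6, plot#16, plot#4, plot#11, plot#17, plot#13, plot#18, plot#5, plot#1 — no chain reaches any other.
That is 10.

10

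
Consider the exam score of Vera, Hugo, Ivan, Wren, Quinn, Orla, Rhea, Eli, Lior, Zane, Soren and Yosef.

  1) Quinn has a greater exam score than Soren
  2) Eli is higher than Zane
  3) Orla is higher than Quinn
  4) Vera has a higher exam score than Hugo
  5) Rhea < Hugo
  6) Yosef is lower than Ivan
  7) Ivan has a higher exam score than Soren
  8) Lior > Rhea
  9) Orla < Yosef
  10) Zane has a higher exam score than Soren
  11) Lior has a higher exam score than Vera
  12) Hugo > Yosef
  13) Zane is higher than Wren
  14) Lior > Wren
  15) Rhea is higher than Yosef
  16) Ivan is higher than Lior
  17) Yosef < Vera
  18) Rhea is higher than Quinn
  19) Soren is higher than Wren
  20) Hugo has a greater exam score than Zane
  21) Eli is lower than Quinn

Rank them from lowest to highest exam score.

Wren < Soren < Zane < Eli < Quinn < Orla < Yosef < Rhea < Hugo < Vera < Lior < Ivan

Each adjacent pair is fixed by a given relation: Wren < Soren; Soren < Zane; Zane < Eli; Eli < Quinn; Quinn < Orla; Orla < Yosef; Yosef < Rhea; Rhea < Hugo; Hugo < Vera; Vera < Lior; Lior < Ivan. Chaining them end to end gives the full order.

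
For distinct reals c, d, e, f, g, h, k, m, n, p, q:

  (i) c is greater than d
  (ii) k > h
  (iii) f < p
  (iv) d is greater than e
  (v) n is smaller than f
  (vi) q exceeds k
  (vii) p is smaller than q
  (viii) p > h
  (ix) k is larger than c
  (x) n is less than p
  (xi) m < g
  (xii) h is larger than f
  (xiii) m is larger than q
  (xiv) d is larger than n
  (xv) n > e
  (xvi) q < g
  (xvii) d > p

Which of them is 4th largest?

Chaining the given pairs: e < n < f < h < p < d < c < k < q < m < g.
The 4th largest is k.

k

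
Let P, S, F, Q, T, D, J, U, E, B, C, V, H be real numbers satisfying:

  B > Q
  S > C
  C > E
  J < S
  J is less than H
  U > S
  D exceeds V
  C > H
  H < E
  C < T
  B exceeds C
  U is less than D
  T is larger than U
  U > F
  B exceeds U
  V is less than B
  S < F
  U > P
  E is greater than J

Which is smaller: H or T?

Link the given pairs in sequence: H < C; C < S; S < F; F < U; U < T.
Chaining these gives H < C < S < F < U < T.
So H < T; H is the smaller of the two.

H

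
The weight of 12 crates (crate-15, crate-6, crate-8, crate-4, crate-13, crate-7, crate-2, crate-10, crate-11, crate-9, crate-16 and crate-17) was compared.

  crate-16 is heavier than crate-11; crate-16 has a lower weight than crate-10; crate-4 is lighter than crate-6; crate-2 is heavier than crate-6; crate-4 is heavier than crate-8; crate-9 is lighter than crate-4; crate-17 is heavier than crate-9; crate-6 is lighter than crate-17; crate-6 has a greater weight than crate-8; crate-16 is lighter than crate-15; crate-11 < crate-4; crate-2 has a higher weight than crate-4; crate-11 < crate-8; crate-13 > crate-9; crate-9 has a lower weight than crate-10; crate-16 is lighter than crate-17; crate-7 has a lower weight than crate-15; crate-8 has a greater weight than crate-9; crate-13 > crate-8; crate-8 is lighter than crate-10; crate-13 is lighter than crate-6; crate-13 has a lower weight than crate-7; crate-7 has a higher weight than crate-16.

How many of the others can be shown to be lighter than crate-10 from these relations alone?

Directly below crate-10: crate-9, crate-8, crate-16.
One step further: crate-11 (4 so far).
Nothing else is reachable below crate-10; 4 in all.

4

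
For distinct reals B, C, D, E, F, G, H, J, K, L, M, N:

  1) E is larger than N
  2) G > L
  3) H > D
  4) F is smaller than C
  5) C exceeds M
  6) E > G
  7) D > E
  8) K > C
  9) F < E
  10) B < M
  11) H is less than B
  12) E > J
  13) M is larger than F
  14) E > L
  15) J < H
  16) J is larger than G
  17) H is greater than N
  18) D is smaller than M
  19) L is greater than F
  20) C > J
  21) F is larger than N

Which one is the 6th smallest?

E

Chaining the given pairs: N < F < L < G < J < E < D < H < B < M < C < K.
The 6th smallest is E.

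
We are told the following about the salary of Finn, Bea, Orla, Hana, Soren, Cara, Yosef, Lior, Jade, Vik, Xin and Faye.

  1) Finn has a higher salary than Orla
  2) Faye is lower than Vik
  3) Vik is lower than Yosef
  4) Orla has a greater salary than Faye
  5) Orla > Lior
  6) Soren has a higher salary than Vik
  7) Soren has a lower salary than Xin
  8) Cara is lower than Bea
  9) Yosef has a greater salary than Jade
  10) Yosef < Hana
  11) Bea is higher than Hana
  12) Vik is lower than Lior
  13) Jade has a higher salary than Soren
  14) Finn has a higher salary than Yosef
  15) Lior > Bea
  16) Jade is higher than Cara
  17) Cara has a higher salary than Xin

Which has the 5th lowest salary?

Cara

Piecing the relations together gives one ordering: Faye < Vik < Soren < Xin < Cara < Jade < Yosef < Hana < Bea < Lior < Orla < Finn.
Counting 5 from the smallest end gives Cara.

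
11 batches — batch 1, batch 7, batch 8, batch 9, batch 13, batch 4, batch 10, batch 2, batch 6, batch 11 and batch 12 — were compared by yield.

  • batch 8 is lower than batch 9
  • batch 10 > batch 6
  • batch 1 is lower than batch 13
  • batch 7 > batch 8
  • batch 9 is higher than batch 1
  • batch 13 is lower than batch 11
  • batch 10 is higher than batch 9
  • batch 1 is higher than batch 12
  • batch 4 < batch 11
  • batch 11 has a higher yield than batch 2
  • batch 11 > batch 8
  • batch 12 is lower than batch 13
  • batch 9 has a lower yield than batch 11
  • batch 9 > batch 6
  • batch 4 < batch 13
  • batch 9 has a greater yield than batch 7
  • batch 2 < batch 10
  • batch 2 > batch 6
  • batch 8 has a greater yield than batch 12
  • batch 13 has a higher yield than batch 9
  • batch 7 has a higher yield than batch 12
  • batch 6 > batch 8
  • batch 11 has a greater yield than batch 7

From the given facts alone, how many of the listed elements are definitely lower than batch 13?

7

The elements the relations force below batch 13 are batch 12, batch 8, batch 6, batch 4, batch 7, batch 1, batch 9 — no chain reaches any other.
That is 7.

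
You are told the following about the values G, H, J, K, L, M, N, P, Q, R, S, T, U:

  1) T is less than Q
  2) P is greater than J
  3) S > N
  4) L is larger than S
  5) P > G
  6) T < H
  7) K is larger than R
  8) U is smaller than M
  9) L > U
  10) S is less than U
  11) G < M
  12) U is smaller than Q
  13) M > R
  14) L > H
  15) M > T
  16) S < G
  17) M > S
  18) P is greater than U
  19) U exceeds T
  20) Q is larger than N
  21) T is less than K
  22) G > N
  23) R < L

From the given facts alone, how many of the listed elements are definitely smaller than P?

From P the given relations immediately reach G, U, J.
From those, N, S, T — 6 in total.
No other element is forced below P by the given relations, so the count is 6.

6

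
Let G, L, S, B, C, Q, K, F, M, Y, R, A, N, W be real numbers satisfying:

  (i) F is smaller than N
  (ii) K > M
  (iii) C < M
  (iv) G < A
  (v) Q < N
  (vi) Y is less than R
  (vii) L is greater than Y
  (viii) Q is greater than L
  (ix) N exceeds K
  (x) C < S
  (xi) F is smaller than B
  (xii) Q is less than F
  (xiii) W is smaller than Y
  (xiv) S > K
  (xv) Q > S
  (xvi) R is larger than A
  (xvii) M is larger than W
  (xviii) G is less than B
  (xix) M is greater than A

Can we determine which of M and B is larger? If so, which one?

Link the given pairs in sequence: M < K; K < S; S < Q; Q < F; F < B.
Chaining these gives M < K < S < Q < F < B.
So B is larger.

B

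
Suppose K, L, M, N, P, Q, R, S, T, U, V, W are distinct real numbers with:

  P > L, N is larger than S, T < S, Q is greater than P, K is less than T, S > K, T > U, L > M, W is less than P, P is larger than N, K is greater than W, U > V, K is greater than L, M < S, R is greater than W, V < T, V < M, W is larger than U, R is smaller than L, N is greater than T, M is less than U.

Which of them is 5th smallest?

R

Chaining the given pairs: V < M < U < W < R < L < K < T < S < N < P < Q.
Counting 5 from the smallest end gives R.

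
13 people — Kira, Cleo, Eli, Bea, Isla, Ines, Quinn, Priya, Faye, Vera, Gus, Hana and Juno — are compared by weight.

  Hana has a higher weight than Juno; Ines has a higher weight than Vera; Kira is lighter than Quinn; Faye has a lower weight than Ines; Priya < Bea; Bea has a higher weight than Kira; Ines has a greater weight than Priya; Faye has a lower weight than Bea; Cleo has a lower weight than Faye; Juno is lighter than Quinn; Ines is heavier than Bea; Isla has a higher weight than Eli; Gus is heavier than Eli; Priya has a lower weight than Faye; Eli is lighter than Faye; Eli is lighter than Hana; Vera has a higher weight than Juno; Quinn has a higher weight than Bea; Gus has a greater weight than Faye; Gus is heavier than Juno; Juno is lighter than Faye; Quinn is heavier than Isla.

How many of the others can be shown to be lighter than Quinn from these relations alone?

8

The elements the relations force below Quinn are Eli, Juno, Cleo, Isla, Kira, Priya, Faye, Bea — no chain reaches any other.
That is 8.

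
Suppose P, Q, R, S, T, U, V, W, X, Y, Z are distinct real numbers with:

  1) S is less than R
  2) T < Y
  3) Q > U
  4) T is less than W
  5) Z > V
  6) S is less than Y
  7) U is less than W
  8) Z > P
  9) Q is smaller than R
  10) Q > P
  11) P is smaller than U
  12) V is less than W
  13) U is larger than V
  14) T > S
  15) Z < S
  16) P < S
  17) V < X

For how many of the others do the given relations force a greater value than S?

From S the given relations immediately reach T, Y, R.
From those, W — 4 in total.
Nothing else is reachable above S; 4 in all.

4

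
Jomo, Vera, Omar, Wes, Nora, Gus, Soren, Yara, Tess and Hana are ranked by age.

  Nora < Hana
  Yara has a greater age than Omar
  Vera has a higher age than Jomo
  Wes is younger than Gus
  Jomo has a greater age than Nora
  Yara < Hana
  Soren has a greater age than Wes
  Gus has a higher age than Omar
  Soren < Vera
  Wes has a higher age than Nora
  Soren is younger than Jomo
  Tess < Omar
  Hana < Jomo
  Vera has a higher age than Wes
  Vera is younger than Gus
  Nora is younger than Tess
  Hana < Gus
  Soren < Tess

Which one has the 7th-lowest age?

Chaining the given pairs: Nora < Wes < Soren < Tess < Omar < Yara < Hana < Jomo < Vera < Gus.
The 7th smallest is Hana.

Hana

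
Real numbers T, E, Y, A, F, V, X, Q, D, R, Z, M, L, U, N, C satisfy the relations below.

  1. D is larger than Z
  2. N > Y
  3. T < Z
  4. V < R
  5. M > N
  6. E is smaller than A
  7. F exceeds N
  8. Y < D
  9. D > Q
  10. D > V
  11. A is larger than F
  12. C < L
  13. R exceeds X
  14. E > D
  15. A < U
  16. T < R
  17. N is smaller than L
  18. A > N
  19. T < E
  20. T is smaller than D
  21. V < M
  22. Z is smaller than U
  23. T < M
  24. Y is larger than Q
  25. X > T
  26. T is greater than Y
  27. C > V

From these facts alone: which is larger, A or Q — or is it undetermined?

Q < Y and Y < T give Q < T.
Then T < Z extends the chain to Z.
With Z < D: Q < Y < T < Z < D.
With D < E: Q < Y < T < Z < D < E.
With E < A: Q < Y < T < Z < D < E < A.
So A is larger.

A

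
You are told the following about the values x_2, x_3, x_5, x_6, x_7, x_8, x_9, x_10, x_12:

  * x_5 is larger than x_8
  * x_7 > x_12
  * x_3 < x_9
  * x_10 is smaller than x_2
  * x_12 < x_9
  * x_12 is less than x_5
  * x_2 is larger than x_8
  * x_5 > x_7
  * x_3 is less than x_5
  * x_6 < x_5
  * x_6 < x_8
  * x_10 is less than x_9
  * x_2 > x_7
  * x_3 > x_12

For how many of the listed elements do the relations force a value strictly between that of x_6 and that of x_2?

Chaining upward from x_6 reaches: x_8, x_5.
Chaining downward from x_2 reaches: x_10, x_12, x_7, x_8.
Strictly between x_6 and x_2 are those in both lists: x_8 — 1 element.

1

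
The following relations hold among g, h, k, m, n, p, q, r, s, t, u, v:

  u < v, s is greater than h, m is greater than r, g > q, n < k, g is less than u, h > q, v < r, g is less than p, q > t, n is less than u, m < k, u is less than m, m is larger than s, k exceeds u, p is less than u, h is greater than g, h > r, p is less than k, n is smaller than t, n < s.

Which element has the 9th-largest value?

g

Piecing the relations together gives one ordering: n < t < q < g < p < u < v < r < h < s < m < k.
Counting 9 from the largest end gives g.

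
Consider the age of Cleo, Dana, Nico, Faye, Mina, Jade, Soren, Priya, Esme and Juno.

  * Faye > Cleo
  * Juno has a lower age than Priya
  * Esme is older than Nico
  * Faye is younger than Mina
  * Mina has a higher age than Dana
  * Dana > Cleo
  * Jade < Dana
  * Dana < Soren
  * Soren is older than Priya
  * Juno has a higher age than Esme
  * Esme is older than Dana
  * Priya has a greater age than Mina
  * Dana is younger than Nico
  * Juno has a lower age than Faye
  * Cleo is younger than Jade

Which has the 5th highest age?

The consecutive relations fix a unique order: Cleo < Jade < Dana < Nico < Esme < Juno < Faye < Mina < Priya < Soren.
Counting 5 from the largest end gives Juno.

Juno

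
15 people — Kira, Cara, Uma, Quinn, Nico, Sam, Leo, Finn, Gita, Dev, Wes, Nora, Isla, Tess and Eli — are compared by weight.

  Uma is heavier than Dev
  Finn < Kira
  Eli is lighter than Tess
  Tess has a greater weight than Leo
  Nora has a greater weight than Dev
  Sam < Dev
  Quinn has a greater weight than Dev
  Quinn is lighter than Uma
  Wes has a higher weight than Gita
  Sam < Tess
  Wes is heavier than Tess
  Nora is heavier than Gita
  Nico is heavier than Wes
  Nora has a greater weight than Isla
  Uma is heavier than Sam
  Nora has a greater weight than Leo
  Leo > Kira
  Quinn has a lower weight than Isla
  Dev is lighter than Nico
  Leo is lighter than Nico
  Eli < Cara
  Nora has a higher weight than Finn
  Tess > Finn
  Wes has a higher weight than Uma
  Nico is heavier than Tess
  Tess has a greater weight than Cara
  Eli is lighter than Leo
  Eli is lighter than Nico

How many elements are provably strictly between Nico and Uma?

1

The relations place Uma below Nico. An element lies strictly between them when it is forced above Uma and also forced below Nico.
Above Uma: {Wes}. Below Nico: {Sam, Dev, Eli, Quinn, Gita, Finn, Kira, Leo, Cara, Tess, Wes}.
Intersection: {Wes} — 1.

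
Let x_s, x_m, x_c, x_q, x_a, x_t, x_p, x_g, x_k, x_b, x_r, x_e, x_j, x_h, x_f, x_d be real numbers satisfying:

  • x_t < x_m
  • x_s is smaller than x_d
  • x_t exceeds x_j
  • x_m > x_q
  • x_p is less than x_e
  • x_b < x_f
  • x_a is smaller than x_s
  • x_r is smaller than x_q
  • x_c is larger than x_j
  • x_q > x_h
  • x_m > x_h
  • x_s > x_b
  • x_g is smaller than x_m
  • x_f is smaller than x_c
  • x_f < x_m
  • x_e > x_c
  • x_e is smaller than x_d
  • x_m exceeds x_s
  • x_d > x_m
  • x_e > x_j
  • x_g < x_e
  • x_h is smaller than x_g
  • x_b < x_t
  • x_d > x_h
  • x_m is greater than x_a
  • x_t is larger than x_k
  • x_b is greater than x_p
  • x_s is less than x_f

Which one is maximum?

x_d

Chaining downward from x_d: directly below it, x_h, x_s, x_e, x_m; then x_j, x_p, x_a, x_b, x_f, x_g, x_c, x_t, x_q; then x_k, x_r.
That covers every other element, and nothing is given above x_d, so x_d is the maximum.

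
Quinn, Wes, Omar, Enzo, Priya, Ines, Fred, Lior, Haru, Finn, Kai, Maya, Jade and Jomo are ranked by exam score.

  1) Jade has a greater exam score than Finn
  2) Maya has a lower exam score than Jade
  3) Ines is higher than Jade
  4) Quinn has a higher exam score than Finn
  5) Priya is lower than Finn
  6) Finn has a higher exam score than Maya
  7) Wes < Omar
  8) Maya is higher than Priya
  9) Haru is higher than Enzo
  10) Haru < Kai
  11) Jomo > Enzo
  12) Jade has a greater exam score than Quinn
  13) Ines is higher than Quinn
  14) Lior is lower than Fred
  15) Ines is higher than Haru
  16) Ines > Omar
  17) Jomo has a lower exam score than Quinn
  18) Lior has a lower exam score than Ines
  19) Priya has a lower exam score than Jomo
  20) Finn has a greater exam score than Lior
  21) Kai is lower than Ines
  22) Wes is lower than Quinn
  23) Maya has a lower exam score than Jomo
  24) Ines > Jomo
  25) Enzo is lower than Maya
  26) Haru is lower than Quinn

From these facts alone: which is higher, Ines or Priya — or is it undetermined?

Following the relations from Priya: Priya < Maya < Finn < Quinn < Jade < Ines.
So Ines is higher.

Ines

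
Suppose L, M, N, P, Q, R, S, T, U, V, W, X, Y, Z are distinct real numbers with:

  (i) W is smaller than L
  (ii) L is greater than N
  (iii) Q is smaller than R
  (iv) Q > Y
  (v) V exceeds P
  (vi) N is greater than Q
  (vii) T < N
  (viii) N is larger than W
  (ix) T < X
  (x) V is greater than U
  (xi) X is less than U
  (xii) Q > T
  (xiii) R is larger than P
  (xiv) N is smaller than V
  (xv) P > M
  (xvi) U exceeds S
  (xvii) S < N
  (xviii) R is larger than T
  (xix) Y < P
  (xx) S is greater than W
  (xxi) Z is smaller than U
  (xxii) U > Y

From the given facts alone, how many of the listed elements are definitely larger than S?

4

The elements the relations force above S are N, U, V, L — no chain reaches any other.
That is 4.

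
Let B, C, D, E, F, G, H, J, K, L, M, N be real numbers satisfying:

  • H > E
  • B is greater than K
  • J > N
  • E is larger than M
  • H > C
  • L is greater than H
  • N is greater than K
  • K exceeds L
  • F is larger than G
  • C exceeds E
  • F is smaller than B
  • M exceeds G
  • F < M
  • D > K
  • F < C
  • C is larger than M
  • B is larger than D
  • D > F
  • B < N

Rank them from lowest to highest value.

Nothing is placed below G, so it is least; from there G < F; F < M; M < E; E < C; C < H; H < L; L < K; K < D; D < B; B < N; N < J, each given directly.

G < F < M < E < C < H < L < K < D < B < N < J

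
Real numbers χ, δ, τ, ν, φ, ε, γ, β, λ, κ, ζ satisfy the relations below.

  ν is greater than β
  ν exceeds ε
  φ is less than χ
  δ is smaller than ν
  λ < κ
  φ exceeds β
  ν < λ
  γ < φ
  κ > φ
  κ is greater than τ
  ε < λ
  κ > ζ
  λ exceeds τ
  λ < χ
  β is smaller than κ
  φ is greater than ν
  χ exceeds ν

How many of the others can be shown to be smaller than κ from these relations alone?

Directly below κ: τ, β, ζ, φ, λ.
One step further: ε, γ, ν (8 so far).
One step further: δ (9 so far).
Nothing else is reachable below κ; 9 in all.

9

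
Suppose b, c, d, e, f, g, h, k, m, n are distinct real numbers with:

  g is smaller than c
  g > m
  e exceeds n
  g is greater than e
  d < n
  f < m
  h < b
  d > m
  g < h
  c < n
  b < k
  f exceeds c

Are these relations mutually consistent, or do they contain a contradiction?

Chaining the given relations yields c < f < m < d < n < e < g, so c < g. But one relation states g < c. These cannot both hold.

inconsistent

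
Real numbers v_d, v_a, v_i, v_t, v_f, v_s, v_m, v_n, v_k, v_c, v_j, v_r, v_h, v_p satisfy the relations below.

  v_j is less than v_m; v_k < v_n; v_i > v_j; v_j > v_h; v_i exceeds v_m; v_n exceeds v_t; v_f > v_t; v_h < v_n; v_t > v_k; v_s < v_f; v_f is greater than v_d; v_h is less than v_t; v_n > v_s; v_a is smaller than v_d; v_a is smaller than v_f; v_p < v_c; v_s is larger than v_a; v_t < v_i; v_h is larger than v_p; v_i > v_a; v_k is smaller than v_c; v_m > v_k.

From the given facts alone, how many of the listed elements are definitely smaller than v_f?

From v_f the given relations immediately reach v_a, v_t, v_s, v_d.
From those, v_k, v_h — 6 in total.
From those, v_p — 7 in total.
No other element is forced below v_f by the given relations, so the count is 7.

7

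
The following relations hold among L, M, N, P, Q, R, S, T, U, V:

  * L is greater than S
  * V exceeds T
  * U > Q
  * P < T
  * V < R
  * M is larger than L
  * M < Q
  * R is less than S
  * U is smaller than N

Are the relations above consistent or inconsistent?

consistent

Every relation is compatible with P < T < V < R < S < L < M < Q < U < N; the set is consistent.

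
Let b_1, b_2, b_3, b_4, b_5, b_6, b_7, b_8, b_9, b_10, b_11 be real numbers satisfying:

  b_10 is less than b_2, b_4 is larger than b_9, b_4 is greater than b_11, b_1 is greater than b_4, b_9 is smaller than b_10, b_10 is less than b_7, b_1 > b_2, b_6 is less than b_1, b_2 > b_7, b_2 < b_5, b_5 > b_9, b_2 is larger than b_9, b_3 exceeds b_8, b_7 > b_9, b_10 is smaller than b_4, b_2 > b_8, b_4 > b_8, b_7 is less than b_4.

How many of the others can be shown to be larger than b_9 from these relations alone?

6

Directly above b_9: b_10, b_7, b_4, b_2, b_5.
One step further: b_1 (6 so far).
Nothing else is reachable above b_9; 6 in all.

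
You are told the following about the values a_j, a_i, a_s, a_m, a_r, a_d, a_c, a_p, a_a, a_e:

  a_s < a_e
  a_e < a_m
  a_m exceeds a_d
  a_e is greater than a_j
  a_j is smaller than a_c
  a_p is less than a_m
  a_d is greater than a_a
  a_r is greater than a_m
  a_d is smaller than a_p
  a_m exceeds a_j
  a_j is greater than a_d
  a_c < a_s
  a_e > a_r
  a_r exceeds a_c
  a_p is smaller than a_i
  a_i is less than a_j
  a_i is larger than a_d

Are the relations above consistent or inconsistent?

inconsistent

Chaining the given relations yields a_e < a_m < a_r, so a_e < a_r. But one relation states a_r < a_e. These cannot both hold.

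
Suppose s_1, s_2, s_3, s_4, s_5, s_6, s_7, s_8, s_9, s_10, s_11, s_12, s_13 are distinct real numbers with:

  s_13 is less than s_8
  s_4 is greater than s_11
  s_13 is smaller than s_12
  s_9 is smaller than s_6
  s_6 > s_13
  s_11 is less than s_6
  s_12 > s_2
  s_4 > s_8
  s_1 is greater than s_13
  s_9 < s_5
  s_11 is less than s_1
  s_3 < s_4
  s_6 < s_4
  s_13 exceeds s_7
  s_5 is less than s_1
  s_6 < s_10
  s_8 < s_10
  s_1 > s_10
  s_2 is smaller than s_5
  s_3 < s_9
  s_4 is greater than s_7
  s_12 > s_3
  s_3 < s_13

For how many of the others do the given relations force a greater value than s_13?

6

Directly above s_13: s_8, s_6, s_1, s_12.
One step further: s_10, s_4 (6 so far).
No other element is forced above s_13 by the given relations, so the count is 6.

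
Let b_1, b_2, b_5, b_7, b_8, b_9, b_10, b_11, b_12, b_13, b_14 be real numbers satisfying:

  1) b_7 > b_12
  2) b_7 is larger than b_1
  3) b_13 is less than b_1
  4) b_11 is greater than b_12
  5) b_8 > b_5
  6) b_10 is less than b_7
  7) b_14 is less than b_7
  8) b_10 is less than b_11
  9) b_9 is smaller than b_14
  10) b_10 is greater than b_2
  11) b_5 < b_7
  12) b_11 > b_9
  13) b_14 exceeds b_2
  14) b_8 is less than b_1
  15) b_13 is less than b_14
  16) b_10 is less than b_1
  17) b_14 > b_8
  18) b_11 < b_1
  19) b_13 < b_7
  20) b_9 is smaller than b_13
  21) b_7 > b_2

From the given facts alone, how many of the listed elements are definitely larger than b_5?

4

Directly above b_5: b_8, b_7.
One step further: b_1, b_14 (4 so far).
Nothing else is reachable above b_5; 4 in all.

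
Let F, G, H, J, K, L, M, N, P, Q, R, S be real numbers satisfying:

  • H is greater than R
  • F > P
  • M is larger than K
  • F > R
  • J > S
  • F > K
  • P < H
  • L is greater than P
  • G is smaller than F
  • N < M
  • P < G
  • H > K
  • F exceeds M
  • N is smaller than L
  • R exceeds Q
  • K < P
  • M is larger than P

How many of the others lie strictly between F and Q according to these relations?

1

The relations place Q below F. An element lies strictly between them when it is forced above Q and also forced below F.
Above Q: {R, H}. Below F: {K, P, G, R, N, M}.
Intersection: {R} — 1.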